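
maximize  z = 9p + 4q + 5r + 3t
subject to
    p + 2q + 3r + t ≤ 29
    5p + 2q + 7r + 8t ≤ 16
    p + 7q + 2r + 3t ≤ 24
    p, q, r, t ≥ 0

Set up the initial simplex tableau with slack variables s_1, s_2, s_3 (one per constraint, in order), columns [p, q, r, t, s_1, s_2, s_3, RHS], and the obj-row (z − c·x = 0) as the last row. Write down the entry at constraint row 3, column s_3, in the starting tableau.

Slack s_3 belongs to constraint 3; its column is the unit vector e_3, so the entry in row 3 is 1.

1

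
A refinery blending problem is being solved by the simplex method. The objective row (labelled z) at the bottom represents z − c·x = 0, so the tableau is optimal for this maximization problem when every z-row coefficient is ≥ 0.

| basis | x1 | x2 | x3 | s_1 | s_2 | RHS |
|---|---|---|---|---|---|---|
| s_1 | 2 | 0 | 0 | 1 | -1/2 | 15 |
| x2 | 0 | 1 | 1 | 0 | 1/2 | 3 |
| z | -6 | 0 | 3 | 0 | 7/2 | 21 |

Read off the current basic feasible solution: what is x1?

x1 is not in the basis, so in the current basic feasible solution x1 = 0.

0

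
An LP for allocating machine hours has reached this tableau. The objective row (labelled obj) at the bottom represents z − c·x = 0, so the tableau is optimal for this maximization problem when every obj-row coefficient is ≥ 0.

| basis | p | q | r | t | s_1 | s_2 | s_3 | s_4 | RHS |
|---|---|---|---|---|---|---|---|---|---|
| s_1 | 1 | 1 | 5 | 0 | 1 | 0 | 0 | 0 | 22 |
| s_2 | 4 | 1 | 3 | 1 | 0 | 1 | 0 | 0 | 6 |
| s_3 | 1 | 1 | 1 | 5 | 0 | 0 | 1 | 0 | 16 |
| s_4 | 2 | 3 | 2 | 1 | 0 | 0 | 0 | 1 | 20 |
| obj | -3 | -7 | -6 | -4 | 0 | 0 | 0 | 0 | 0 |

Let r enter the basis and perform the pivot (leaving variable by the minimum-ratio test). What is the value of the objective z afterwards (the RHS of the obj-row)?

12

Ratio test on column r — row 1: 22/5 = 22/5; row 2: 6/3 = 2; row 3: 16/1 = 16; row 4: 20/2 = 10. Minimum is 2 at row 2 (s_2 leaves); pivot element 3.
Pivot on row 2; the obj-row RHS becomes 0 − (-6)·2 = 12.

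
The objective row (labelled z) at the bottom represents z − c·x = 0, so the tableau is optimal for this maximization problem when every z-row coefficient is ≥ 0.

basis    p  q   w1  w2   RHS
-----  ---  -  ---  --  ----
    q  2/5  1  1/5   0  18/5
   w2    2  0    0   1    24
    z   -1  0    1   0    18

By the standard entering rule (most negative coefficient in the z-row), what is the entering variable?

Negative z-row entries: p: -1.
The most negative is -1 in column p, so p enters.

p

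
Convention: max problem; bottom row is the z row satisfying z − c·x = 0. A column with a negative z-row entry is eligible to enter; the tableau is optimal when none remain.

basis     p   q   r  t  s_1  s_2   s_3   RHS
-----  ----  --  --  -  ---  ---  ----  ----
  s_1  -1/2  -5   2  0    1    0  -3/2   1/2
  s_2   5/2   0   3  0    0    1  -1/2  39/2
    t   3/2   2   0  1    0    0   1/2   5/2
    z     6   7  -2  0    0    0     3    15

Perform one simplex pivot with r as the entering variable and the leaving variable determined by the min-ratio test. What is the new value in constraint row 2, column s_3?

7/4

Ratio test on column r — row 1: (1/2)/2 = 1/4; row 2: (39/2)/3 = 13/2; row 3: entry 0 ≤ 0. Minimum is 1/4 at row 1 (s_1 leaves); pivot element 2.
Divide row 1 by 2; eliminate column r from the other rows.
Row 2 update in column s_3: -1/2 − 3·(-3/4) = 7/4.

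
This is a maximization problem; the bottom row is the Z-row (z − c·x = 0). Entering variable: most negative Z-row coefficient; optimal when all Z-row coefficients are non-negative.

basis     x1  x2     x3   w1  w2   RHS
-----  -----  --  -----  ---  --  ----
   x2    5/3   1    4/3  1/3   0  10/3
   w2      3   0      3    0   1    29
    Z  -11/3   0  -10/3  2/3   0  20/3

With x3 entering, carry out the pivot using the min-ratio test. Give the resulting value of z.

Ratio test on column x3 — row 1: (10/3)/(4/3) = 5/2; row 2: 29/3 = 29/3. Minimum is 5/2 at row 1 (x2 leaves); pivot element 4/3.
Pivot on row 1; the Z-row RHS becomes 20/3 − (-10/3)·(5/2) = 15.

15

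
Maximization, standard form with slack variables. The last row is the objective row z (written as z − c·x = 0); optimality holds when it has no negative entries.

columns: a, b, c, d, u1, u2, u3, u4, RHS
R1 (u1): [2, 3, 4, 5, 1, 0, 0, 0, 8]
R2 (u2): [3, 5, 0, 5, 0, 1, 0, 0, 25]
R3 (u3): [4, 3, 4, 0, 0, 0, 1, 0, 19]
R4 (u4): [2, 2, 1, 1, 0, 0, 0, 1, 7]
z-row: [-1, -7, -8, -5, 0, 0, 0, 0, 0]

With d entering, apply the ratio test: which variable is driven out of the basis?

Column d entries and ratios — u1: 8/5 = 8/5; u2: 25/5 = 5; u3: 0 ≤ 0, skip; u4: 7/1 = 7.
Smallest ratio is 8/5 in the row of u1, so u1 leaves.

u1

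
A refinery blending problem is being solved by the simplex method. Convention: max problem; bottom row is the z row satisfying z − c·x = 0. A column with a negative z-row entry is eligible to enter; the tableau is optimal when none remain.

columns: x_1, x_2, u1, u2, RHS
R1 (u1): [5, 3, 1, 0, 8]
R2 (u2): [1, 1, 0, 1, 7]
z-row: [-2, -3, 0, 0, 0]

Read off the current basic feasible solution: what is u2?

7

u2 is basic (row 2); its value is the RHS of that row, 7.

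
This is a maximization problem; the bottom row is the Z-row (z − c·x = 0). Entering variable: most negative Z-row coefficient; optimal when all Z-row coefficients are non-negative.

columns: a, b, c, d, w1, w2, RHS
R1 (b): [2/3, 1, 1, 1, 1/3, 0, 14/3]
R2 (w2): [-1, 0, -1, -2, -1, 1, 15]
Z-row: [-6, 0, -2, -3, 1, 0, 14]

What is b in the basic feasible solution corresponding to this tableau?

b is basic (row 1); its value is the RHS of that row, 14/3.

14/3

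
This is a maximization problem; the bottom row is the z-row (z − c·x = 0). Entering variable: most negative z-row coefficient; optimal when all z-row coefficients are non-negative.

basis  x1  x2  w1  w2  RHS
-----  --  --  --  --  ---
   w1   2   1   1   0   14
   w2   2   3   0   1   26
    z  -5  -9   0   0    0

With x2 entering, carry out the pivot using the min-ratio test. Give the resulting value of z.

Ratio test on column x2 — row 1: 14/1 = 14; row 2: 26/3 = 26/3. Minimum is 26/3 at row 2 (w2 leaves); pivot element 3.
Pivot on row 2; the z-row RHS becomes 0 − (-9)·(26/3) = 78.

78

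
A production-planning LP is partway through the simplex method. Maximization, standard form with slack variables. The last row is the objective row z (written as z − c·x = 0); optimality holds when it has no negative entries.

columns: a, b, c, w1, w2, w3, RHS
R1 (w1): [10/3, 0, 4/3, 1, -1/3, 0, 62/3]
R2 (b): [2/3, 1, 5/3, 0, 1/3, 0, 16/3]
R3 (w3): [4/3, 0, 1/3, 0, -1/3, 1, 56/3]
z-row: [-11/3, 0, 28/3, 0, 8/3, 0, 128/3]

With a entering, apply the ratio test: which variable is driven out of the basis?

w1

Column a entries and ratios — w1: (62/3)/(10/3) = 31/5; b: (16/3)/(2/3) = 8; w3: (56/3)/(4/3) = 14.
Smallest ratio is 31/5 in the row of w1, so w1 leaves.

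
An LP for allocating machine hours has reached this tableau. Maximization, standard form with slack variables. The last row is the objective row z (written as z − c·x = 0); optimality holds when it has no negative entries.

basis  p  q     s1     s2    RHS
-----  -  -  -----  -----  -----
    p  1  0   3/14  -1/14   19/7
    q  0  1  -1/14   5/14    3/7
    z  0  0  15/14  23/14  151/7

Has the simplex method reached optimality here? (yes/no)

yes

Every z-row coefficient is ≥ 0, so the tableau is optimal.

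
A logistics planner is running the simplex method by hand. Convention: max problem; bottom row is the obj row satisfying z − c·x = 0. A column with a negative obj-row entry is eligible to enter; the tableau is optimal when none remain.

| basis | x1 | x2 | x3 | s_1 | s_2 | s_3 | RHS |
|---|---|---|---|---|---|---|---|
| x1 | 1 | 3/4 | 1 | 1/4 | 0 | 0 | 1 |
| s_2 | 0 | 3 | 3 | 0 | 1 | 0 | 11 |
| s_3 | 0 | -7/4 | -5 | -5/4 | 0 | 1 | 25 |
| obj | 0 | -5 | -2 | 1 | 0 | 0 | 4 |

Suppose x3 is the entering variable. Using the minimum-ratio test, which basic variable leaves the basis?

Column x3 entries and ratios — x1: 1/1 = 1; s_2: 11/3 = 11/3; s_3: -5 ≤ 0, skip.
Smallest ratio is 1 in the row of x1, so x1 leaves.

x1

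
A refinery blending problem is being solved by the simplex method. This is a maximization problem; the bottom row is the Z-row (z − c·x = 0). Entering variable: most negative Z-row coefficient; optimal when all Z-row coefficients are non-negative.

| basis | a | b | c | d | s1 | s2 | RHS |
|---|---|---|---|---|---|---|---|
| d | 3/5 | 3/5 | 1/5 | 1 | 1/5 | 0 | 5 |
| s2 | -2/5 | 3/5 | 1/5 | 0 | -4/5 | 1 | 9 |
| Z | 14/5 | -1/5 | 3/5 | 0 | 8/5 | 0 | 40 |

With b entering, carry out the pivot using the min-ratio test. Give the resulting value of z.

Ratio test on column b — row 1: 5/(3/5) = 25/3; row 2: 9/(3/5) = 15. Minimum is 25/3 at row 1 (d leaves); pivot element 3/5.
Pivot on row 1; the Z-row RHS becomes 40 − (-1/5)·(25/3) = 125/3.

125/3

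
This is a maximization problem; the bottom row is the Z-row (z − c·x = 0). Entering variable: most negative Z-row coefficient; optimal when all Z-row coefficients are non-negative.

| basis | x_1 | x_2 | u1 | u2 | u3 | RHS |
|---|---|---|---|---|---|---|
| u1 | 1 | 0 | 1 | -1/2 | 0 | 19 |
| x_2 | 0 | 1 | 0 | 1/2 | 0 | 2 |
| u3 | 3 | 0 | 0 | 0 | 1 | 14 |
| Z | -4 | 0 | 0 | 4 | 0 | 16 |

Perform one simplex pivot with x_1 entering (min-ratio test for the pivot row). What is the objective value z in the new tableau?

104/3

Ratio test on column x_1 — row 1: 19/1 = 19; row 2: entry 0 ≤ 0; row 3: 14/3 = 14/3. Minimum is 14/3 at row 3 (u3 leaves); pivot element 3.
Pivot on row 3; the Z-row RHS becomes 16 − (-4)·(14/3) = 104/3.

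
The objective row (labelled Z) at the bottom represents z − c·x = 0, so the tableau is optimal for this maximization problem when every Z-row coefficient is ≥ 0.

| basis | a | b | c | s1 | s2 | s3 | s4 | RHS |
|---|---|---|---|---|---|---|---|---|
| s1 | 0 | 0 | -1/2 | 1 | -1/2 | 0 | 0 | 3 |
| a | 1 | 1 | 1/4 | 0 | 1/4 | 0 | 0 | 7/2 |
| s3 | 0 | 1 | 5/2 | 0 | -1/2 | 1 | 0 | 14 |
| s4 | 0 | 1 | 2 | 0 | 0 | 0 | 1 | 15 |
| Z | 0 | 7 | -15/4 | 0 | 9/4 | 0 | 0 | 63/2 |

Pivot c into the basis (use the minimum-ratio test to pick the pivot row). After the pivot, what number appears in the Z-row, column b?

17/2

Ratio test on column c — row 1: entry -1/2 ≤ 0; row 2: (7/2)/(1/4) = 14; row 3: 14/(5/2) = 28/5; row 4: 15/2 = 15/2. Minimum is 28/5 at row 3 (s3 leaves); pivot element 5/2.
Divide row 3 by 5/2; eliminate column c from the other rows.
Z-row update in column b: 7 − (-15/4)·(2/5) = 17/2.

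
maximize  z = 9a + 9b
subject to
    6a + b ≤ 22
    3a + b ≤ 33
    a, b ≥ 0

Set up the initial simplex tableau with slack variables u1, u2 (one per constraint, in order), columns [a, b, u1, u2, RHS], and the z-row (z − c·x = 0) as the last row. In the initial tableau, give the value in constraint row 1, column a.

Constraint 1 has coefficient 6 on a.

6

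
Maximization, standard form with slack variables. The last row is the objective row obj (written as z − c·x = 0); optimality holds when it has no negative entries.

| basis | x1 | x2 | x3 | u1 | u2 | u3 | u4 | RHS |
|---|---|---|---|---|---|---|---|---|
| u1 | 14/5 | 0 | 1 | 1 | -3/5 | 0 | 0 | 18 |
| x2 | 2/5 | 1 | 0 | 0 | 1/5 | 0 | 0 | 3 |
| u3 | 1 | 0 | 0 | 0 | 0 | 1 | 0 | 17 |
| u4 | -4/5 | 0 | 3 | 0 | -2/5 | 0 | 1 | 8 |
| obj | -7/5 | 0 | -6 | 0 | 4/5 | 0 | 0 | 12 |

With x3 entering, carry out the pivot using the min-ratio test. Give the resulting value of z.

28

Ratio test on column x3 — row 1: 18/1 = 18; row 2: entry 0 ≤ 0; row 3: entry 0 ≤ 0; row 4: 8/3 = 8/3. Minimum is 8/3 at row 4 (u4 leaves); pivot element 3.
Pivot on row 4; the obj-row RHS becomes 12 − (-6)·(8/3) = 28.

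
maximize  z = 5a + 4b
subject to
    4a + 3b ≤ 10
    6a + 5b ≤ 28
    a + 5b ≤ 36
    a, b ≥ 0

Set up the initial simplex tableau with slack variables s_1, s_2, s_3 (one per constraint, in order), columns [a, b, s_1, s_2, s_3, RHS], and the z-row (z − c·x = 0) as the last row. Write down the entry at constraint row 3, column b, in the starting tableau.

5

Constraint 3 has coefficient 5 on b.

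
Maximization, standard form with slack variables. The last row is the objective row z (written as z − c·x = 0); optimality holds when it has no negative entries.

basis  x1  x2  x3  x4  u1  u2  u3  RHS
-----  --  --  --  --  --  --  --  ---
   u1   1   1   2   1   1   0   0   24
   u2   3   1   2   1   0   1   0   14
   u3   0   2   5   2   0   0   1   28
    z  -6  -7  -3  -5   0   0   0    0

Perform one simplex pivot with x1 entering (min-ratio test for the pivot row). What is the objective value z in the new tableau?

28

Ratio test on column x1 — row 1: 24/1 = 24; row 2: 14/3 = 14/3; row 3: entry 0 ≤ 0. Minimum is 14/3 at row 2 (u2 leaves); pivot element 3.
Pivot on row 2; the z-row RHS becomes 0 − (-6)·(14/3) = 28.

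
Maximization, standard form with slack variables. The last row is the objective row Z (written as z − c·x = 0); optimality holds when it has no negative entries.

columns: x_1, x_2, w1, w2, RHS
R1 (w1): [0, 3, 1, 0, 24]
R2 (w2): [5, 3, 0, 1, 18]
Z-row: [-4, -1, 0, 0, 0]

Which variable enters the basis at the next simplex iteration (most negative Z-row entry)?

x_1

Negative Z-row entries: x_1: -4, x_2: -1.
The most negative is -4 in column x_1, so x_1 enters.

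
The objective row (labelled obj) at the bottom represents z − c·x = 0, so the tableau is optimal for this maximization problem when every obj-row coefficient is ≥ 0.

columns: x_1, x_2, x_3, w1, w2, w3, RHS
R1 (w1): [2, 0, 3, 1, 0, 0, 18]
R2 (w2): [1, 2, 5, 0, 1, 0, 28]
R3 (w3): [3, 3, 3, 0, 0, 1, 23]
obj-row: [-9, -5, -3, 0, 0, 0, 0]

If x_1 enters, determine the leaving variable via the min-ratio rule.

Column x_1 entries and ratios — w1: 18/2 = 9; w2: 28/1 = 28; w3: 23/3 = 23/3.
Smallest ratio is 23/3 in the row of w3, so w3 leaves.

w3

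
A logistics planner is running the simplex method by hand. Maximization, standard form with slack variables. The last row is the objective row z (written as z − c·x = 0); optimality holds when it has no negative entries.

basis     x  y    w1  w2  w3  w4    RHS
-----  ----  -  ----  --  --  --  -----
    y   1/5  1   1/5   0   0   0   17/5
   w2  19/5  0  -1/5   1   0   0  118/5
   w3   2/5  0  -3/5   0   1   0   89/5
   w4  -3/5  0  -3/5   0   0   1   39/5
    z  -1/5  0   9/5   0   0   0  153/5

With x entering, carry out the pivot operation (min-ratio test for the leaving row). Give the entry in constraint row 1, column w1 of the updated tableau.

Ratio test on column x — row 1: (17/5)/(1/5) = 17; row 2: (118/5)/(19/5) = 118/19; row 3: (89/5)/(2/5) = 89/2; row 4: entry -3/5 ≤ 0. Minimum is 118/19 at row 2 (w2 leaves); pivot element 19/5.
Divide row 2 by 19/5; eliminate column x from the other rows.
Row 1 update in column w1: 1/5 − (1/5)·(-1/19) = 4/19.

4/19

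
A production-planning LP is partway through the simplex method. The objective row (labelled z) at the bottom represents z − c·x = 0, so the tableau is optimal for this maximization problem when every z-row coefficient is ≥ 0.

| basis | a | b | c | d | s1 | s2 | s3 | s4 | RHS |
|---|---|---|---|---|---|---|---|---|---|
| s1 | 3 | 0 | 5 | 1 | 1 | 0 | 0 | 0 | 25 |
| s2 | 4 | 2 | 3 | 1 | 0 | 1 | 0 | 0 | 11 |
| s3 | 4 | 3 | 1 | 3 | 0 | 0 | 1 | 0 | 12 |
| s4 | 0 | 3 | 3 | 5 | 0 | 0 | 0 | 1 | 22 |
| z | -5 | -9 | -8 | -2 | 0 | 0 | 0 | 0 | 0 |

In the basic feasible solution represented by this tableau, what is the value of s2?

s2 is basic (row 2); its value is the RHS of that row, 11.

11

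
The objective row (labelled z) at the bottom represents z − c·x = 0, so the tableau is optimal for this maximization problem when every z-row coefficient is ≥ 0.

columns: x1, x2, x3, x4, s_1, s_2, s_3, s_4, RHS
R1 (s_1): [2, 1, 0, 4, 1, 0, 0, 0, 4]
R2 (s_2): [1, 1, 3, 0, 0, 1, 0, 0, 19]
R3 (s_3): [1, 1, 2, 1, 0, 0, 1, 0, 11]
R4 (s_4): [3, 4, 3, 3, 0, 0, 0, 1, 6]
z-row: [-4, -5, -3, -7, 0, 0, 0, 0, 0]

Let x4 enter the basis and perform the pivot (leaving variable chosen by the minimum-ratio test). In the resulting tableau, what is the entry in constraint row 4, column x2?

Ratio test on column x4 — row 1: 4/4 = 1; row 2: entry 0 ≤ 0; row 3: 11/1 = 11; row 4: 6/3 = 2. Minimum is 1 at row 1 (s_1 leaves); pivot element 4.
Divide row 1 by 4; eliminate column x4 from the other rows.
Row 4 update in column x2: 4 − 3·(1/4) = 13/4.

13/4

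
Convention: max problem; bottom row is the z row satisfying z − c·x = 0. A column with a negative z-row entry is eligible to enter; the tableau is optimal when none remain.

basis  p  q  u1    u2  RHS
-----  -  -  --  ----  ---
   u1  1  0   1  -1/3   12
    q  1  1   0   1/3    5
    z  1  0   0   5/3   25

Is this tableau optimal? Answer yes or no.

yes

Every z-row coefficient is ≥ 0, so the tableau is optimal.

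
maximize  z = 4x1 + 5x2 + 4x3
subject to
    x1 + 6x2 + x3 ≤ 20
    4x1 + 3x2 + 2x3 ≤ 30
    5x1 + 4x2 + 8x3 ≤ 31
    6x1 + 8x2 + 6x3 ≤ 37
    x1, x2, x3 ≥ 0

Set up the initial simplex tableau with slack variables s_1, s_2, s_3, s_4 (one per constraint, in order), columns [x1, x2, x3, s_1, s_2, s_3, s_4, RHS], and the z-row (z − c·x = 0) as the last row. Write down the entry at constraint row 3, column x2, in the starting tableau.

Constraint 3 has coefficient 4 on x2.

4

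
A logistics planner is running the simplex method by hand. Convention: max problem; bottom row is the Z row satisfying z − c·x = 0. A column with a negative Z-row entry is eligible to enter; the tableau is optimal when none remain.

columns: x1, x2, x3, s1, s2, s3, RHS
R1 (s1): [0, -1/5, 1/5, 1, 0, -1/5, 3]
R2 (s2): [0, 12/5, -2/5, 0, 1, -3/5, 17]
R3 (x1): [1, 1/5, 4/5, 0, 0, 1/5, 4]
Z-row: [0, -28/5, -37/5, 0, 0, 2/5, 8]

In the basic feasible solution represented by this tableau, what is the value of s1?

s1 is basic (row 1); its value is the RHS of that row, 3.

3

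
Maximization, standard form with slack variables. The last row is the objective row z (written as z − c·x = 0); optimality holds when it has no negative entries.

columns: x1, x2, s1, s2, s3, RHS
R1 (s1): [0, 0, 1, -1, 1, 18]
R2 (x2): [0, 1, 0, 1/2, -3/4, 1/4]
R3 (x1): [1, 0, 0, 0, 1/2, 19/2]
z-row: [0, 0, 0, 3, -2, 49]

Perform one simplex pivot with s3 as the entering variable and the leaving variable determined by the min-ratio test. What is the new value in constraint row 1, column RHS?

Ratio test on column s3 — row 1: 18/1 = 18; row 2: entry -3/4 ≤ 0; row 3: (19/2)/(1/2) = 19. Minimum is 18 at row 1 (s1 leaves); pivot element 1.
Divide row 1 by 1; eliminate column s3 from the other rows.
In the new row 1, the RHS entry is the old entry divided by the pivot: 18/1 = 18.

18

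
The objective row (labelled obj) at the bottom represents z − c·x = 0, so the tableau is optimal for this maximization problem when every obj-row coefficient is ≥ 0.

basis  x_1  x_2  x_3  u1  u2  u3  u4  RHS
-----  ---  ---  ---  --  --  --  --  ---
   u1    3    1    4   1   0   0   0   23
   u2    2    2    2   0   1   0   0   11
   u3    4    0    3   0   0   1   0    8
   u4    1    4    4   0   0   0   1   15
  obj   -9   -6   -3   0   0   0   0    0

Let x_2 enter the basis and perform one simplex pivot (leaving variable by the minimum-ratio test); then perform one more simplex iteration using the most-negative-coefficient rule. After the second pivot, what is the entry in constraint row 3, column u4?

Ratio test on column x_2 — row 1: 23/1 = 23; row 2: 11/2 = 11/2; row 3: entry 0 ≤ 0; row 4: 15/4 = 15/4. Minimum is 15/4 at row 4 (u4 leaves); pivot element 4.
Divide row 4 by 4; eliminate column x_2 from the other rows.
Second iteration: most negative obj-row entry is -15/2 in column x_1, so x_1 enters.
Ratio test on column x_1 — row 1: (77/4)/(11/4) = 7; row 2: (7/2)/(3/2) = 7/3; row 3: 8/4 = 2; row 4: (15/4)/(1/4) = 15. Minimum is 2 at row 3 (u3 leaves); pivot element 4.
Divide row 3 by 4; eliminate column x_1 from the other rows.
After both pivots, the entry at constraint row 3, column u4 is 0.

0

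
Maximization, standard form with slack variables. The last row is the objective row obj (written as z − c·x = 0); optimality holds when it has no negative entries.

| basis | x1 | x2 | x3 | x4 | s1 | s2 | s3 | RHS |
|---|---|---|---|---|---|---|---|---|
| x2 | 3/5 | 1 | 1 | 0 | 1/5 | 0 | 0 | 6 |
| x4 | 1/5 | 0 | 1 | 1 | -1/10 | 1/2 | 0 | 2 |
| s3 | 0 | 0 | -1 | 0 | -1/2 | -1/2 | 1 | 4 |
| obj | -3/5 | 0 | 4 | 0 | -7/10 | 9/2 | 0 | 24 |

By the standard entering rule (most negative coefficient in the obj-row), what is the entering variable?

Negative obj-row entries: x1: -3/5, s1: -7/10.
The most negative is -7/10 in column s1, so s1 enters.

s1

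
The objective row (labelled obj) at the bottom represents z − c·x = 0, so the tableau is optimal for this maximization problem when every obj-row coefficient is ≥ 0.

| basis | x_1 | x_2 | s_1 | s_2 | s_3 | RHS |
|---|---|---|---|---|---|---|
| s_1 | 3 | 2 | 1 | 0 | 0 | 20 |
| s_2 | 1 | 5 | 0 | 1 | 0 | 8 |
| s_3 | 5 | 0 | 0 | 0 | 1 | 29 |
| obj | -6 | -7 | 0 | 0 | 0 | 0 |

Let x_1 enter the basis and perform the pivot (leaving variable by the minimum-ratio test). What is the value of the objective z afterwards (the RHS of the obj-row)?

Ratio test on column x_1 — row 1: 20/3 = 20/3; row 2: 8/1 = 8; row 3: 29/5 = 29/5. Minimum is 29/5 at row 3 (s_3 leaves); pivot element 5.
Pivot on row 3; the obj-row RHS becomes 0 − (-6)·(29/5) = 174/5.

174/5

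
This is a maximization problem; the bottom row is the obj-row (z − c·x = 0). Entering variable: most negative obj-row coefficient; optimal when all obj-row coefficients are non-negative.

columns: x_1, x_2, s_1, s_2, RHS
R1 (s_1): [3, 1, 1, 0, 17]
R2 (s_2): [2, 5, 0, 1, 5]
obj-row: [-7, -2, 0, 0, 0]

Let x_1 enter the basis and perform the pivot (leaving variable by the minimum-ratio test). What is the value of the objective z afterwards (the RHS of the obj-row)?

35/2

Ratio test on column x_1 — row 1: 17/3 = 17/3; row 2: 5/2 = 5/2. Minimum is 5/2 at row 2 (s_2 leaves); pivot element 2.
Pivot on row 2; the obj-row RHS becomes 0 − (-7)·(5/2) = 35/2.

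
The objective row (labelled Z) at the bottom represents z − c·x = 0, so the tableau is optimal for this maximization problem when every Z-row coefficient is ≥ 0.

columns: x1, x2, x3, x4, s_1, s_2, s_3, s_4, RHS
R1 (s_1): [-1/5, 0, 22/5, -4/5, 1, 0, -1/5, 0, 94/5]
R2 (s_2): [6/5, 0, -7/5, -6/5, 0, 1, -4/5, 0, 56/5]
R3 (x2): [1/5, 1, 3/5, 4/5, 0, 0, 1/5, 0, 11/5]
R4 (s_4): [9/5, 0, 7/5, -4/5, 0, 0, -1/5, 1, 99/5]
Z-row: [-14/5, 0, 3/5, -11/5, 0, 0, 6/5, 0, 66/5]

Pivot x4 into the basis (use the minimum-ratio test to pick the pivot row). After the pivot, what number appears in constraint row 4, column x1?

Ratio test on column x4 — row 1: entry -4/5 ≤ 0; row 2: entry -6/5 ≤ 0; row 3: (11/5)/(4/5) = 11/4; row 4: entry -4/5 ≤ 0. Minimum is 11/4 at row 3 (x2 leaves); pivot element 4/5.
Divide row 3 by 4/5; eliminate column x4 from the other rows.
Row 4 update in column x1: 9/5 − (-4/5)·(1/4) = 2.

2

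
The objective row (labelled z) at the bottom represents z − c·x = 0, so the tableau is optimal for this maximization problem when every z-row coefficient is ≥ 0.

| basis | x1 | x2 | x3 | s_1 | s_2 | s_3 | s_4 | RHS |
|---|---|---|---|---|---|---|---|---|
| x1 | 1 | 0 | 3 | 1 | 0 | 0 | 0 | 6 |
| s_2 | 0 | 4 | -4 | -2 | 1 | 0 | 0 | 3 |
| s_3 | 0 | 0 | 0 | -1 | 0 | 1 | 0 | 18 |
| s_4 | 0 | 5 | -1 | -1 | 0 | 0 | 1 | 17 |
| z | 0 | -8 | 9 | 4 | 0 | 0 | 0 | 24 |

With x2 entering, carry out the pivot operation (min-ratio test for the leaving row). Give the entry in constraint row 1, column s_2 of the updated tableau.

Ratio test on column x2 — row 1: entry 0 ≤ 0; row 2: 3/4 = 3/4; row 3: entry 0 ≤ 0; row 4: 17/5 = 17/5. Minimum is 3/4 at row 2 (s_2 leaves); pivot element 4.
Divide row 2 by 4; eliminate column x2 from the other rows.
Row 1 update in column s_2: 0 − 0·(1/4) = 0.

0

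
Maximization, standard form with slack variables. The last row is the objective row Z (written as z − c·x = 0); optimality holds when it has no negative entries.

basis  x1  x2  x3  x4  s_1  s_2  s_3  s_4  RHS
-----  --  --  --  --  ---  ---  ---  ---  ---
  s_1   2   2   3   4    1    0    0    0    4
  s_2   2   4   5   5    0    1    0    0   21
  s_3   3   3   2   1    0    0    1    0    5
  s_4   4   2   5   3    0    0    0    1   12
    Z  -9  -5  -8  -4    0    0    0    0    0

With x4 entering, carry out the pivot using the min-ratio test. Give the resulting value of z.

Ratio test on column x4 — row 1: 4/4 = 1; row 2: 21/5 = 21/5; row 3: 5/1 = 5; row 4: 12/3 = 4. Minimum is 1 at row 1 (s_1 leaves); pivot element 4.
Pivot on row 1; the Z-row RHS becomes 0 − (-4)·1 = 4.

4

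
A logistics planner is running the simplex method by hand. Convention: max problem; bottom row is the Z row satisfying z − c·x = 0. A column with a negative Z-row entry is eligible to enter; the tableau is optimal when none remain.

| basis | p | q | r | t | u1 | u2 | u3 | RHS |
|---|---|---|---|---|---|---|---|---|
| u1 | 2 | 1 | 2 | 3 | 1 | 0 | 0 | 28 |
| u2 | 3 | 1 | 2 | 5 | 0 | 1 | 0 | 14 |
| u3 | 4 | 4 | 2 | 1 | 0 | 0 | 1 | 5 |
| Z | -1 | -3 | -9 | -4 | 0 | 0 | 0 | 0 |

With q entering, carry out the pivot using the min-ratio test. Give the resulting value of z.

Ratio test on column q — row 1: 28/1 = 28; row 2: 14/1 = 14; row 3: 5/4 = 5/4. Minimum is 5/4 at row 3 (u3 leaves); pivot element 4.
Pivot on row 3; the Z-row RHS becomes 0 − (-3)·(5/4) = 15/4.

15/4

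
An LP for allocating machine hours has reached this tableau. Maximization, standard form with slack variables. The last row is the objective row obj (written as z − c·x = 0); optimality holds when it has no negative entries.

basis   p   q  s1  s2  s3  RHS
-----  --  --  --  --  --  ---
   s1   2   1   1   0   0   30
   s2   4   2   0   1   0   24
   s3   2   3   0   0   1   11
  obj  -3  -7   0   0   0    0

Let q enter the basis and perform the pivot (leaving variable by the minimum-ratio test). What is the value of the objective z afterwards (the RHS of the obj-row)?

Ratio test on column q — row 1: 30/1 = 30; row 2: 24/2 = 12; row 3: 11/3 = 11/3. Minimum is 11/3 at row 3 (s3 leaves); pivot element 3.
Pivot on row 3; the obj-row RHS becomes 0 − (-7)·(11/3) = 77/3.

77/3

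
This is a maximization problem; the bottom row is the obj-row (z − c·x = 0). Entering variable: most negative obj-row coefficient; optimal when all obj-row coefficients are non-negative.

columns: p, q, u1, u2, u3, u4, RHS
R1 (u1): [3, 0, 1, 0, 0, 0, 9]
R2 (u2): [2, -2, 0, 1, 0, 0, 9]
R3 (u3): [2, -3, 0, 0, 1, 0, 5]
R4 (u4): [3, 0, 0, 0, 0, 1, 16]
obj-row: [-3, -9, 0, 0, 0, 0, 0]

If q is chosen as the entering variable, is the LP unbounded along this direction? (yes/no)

Every constraint-row entry in column q is ≤ 0, so increasing q is unbounded.

yes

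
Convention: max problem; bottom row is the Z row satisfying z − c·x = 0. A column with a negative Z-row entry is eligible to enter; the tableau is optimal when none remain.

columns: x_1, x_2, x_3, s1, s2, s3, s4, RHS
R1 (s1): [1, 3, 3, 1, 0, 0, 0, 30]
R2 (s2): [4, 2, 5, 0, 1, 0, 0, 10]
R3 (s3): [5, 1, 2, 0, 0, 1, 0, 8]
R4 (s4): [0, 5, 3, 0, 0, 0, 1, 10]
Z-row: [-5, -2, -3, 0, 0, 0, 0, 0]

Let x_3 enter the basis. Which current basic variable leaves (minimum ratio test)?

Column x_3 entries and ratios — s1: 30/3 = 10; s2: 10/5 = 2; s3: 8/2 = 4; s4: 10/3 = 10/3.
Smallest ratio is 2 in the row of s2, so s2 leaves.

s2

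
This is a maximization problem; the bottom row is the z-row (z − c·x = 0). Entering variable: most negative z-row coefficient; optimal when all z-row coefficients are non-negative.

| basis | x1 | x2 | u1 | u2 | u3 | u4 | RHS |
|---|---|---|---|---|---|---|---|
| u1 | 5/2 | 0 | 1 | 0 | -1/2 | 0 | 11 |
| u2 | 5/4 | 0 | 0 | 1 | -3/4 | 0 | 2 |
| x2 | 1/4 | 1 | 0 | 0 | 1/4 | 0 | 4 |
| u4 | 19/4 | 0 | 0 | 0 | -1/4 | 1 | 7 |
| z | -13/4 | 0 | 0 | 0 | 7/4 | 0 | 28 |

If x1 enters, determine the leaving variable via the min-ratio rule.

Column x1 entries and ratios — u1: 11/(5/2) = 22/5; u2: 2/(5/4) = 8/5; x2: 4/(1/4) = 16; u4: 7/(19/4) = 28/19.
Smallest ratio is 28/19 in the row of u4, so u4 leaves.

u4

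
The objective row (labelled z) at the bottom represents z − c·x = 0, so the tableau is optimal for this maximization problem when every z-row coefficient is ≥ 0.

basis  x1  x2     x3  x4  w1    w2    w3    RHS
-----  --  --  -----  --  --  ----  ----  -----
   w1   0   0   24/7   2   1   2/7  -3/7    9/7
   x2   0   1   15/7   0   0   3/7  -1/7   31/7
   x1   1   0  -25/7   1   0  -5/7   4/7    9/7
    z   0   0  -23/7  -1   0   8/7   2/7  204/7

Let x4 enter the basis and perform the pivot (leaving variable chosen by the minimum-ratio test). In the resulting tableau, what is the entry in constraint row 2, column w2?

3/7

Ratio test on column x4 — row 1: (9/7)/2 = 9/14; row 2: entry 0 ≤ 0; row 3: (9/7)/1 = 9/7. Minimum is 9/14 at row 1 (w1 leaves); pivot element 2.
Divide row 1 by 2; eliminate column x4 from the other rows.
Row 2 update in column w2: 3/7 − 0·(1/7) = 3/7.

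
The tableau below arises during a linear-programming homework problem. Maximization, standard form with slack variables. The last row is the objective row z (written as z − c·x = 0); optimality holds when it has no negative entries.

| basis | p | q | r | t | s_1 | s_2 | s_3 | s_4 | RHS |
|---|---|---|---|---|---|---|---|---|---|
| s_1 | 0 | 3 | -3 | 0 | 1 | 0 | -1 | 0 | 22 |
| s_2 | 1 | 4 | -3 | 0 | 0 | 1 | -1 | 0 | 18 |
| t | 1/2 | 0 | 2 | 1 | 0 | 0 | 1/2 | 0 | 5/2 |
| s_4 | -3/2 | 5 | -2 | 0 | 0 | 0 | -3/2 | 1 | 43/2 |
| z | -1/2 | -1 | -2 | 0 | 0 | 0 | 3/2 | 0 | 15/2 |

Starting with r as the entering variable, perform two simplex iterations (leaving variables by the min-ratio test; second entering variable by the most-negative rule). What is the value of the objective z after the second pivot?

Ratio test on column r — row 1: entry -3 ≤ 0; row 2: entry -3 ≤ 0; row 3: (5/2)/2 = 5/4; row 4: entry -2 ≤ 0. Minimum is 5/4 at row 3 (t leaves); pivot element 2.
Pivot on row 3; the z-row RHS becomes 15/2 − (-2)·(5/4) = 10.
Next entering variable (most negative z-row entry -1): q.
Ratio test on column q — row 1: (103/4)/3 = 103/12; row 2: (87/4)/4 = 87/16; row 3: entry 0 ≤ 0; row 4: 24/5 = 24/5. Minimum is 24/5 at row 4 (s_4 leaves); pivot element 5.
After the second pivot the z-row RHS is 10 − (-1)·(24/5) = 74/5.

74/5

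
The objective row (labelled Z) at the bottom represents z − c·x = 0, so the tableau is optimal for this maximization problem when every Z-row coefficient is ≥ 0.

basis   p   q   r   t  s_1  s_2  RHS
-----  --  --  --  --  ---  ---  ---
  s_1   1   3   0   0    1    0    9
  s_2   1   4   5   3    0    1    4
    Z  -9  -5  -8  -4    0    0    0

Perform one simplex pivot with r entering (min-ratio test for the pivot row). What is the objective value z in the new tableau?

Ratio test on column r — row 1: entry 0 ≤ 0; row 2: 4/5 = 4/5. Minimum is 4/5 at row 2 (s_2 leaves); pivot element 5.
Pivot on row 2; the Z-row RHS becomes 0 − (-8)·(4/5) = 32/5.

32/5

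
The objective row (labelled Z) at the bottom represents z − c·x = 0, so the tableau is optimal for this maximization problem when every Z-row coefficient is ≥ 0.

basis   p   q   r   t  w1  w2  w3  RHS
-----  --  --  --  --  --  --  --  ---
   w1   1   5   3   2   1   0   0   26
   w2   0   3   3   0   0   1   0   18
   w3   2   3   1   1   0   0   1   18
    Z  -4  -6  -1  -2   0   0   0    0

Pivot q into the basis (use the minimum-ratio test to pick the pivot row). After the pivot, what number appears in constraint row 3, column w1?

-3/5

Ratio test on column q — row 1: 26/5 = 26/5; row 2: 18/3 = 6; row 3: 18/3 = 6. Minimum is 26/5 at row 1 (w1 leaves); pivot element 5.
Divide row 1 by 5; eliminate column q from the other rows.
Row 3 update in column w1: 0 − 3·(1/5) = -3/5.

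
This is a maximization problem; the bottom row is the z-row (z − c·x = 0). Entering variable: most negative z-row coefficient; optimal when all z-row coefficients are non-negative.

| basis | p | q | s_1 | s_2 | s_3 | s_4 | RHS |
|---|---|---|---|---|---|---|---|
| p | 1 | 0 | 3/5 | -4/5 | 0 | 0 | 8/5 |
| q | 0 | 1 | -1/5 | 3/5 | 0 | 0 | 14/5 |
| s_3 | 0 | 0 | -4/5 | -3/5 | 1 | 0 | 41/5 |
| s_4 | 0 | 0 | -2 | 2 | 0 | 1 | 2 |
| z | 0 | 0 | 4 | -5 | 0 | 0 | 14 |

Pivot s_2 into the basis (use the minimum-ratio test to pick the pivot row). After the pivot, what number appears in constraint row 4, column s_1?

-1

Ratio test on column s_2 — row 1: entry -4/5 ≤ 0; row 2: (14/5)/(3/5) = 14/3; row 3: entry -3/5 ≤ 0; row 4: 2/2 = 1. Minimum is 1 at row 4 (s_4 leaves); pivot element 2.
Divide row 4 by 2; eliminate column s_2 from the other rows.
In the new row 4, the s_1 entry is the old entry divided by the pivot: (-2)/2 = -1.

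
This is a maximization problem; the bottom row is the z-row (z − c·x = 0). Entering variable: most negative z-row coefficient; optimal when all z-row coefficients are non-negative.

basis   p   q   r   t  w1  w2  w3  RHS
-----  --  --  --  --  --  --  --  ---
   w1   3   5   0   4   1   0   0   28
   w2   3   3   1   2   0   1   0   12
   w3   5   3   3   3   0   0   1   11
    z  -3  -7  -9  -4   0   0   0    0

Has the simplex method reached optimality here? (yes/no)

no

The z-row has a negative entry -9 in column r, so it is not optimal.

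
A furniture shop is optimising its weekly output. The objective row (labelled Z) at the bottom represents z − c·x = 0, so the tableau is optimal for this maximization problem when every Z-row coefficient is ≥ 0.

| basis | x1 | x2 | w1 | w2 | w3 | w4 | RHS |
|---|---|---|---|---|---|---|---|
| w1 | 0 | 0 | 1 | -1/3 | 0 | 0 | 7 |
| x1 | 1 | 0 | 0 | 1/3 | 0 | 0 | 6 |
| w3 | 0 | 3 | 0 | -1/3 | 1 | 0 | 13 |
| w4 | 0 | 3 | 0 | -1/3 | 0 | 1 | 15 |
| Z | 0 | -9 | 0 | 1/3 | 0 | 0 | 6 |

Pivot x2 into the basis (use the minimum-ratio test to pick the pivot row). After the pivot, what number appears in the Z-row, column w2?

Ratio test on column x2 — row 1: entry 0 ≤ 0; row 2: entry 0 ≤ 0; row 3: 13/3 = 13/3; row 4: 15/3 = 5. Minimum is 13/3 at row 3 (w3 leaves); pivot element 3.
Divide row 3 by 3; eliminate column x2 from the other rows.
Z-row update in column w2: 1/3 − (-9)·(-1/9) = -2/3.

-2/3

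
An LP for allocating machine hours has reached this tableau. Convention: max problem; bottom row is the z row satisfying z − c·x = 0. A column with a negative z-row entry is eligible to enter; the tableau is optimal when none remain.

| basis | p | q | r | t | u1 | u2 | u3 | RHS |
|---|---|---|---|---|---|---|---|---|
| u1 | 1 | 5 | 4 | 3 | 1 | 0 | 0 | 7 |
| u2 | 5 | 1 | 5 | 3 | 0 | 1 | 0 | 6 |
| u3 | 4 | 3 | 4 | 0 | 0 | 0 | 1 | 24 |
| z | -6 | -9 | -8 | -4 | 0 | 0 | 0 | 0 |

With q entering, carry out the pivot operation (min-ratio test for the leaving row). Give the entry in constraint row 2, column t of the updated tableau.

12/5

Ratio test on column q — row 1: 7/5 = 7/5; row 2: 6/1 = 6; row 3: 24/3 = 8. Minimum is 7/5 at row 1 (u1 leaves); pivot element 5.
Divide row 1 by 5; eliminate column q from the other rows.
Row 2 update in column t: 3 − 1·(3/5) = 12/5.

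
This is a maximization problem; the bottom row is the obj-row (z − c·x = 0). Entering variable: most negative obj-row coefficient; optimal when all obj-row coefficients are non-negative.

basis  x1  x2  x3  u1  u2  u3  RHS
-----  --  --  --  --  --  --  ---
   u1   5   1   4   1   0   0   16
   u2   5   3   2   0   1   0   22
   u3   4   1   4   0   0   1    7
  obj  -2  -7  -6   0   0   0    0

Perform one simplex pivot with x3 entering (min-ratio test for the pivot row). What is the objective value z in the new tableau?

21/2

Ratio test on column x3 — row 1: 16/4 = 4; row 2: 22/2 = 11; row 3: 7/4 = 7/4. Minimum is 7/4 at row 3 (u3 leaves); pivot element 4.
Pivot on row 3; the obj-row RHS becomes 0 − (-6)·(7/4) = 21/2.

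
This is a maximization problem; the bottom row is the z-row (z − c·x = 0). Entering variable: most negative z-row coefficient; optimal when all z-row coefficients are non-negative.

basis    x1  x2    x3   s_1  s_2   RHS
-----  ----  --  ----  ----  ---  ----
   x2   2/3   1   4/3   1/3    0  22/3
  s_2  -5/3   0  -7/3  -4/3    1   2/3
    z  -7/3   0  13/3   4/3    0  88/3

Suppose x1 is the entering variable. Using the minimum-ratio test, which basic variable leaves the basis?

x2

Column x1 entries and ratios — x2: (22/3)/(2/3) = 11; s_2: -5/3 ≤ 0, skip.
Smallest ratio is 11 in the row of x2, so x2 leaves.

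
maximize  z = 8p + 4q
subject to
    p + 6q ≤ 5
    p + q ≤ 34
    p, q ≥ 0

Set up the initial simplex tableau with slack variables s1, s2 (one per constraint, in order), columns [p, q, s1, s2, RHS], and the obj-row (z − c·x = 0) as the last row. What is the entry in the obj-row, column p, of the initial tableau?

The obj-row carries the negated objective coefficients: the p entry is -8.

-8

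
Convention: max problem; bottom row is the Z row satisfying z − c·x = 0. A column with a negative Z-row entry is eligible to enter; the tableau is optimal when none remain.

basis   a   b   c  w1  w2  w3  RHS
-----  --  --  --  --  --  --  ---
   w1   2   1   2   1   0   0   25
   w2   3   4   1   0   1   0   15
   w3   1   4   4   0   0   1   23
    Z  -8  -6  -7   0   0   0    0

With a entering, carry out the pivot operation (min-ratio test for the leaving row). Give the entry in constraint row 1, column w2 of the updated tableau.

Ratio test on column a — row 1: 25/2 = 25/2; row 2: 15/3 = 5; row 3: 23/1 = 23. Minimum is 5 at row 2 (w2 leaves); pivot element 3.
Divide row 2 by 3; eliminate column a from the other rows.
Row 1 update in column w2: 0 − 2·(1/3) = -2/3.

-2/3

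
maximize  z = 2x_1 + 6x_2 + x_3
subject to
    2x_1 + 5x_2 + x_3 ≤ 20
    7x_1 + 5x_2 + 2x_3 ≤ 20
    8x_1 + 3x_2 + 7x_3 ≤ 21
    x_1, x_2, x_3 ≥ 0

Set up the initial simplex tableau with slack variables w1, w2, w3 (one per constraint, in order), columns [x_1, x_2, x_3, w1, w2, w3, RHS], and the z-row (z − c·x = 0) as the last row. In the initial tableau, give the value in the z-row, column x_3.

-1

The z-row carries the negated objective coefficients: the x_3 entry is -1.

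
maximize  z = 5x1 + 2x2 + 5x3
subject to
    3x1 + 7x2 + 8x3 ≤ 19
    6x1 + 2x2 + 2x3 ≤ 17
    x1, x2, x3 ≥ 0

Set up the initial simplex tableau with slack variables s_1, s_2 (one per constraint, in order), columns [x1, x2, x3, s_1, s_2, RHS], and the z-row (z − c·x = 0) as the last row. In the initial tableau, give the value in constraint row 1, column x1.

3

Constraint 1 has coefficient 3 on x1.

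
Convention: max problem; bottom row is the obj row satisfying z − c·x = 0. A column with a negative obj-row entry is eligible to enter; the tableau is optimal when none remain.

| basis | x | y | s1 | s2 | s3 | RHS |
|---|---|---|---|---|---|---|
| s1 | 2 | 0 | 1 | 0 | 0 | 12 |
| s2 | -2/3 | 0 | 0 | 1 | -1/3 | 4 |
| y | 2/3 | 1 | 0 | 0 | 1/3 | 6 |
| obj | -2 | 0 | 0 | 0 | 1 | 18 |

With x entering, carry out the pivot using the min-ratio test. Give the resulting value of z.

30

Ratio test on column x — row 1: 12/2 = 6; row 2: entry -2/3 ≤ 0; row 3: 6/(2/3) = 9. Minimum is 6 at row 1 (s1 leaves); pivot element 2.
Pivot on row 1; the obj-row RHS becomes 18 − (-2)·6 = 30.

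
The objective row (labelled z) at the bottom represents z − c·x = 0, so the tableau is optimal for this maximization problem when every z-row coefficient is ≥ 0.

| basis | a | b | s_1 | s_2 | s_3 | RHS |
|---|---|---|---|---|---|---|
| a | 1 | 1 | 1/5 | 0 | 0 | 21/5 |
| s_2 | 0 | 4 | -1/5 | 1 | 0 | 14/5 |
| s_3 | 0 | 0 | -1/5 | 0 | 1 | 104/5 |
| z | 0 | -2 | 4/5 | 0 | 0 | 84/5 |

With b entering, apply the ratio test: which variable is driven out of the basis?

s_2

Column b entries and ratios — a: (21/5)/1 = 21/5; s_2: (14/5)/4 = 7/10; s_3: 0 ≤ 0, skip.
Smallest ratio is 7/10 in the row of s_2, so s_2 leaves.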